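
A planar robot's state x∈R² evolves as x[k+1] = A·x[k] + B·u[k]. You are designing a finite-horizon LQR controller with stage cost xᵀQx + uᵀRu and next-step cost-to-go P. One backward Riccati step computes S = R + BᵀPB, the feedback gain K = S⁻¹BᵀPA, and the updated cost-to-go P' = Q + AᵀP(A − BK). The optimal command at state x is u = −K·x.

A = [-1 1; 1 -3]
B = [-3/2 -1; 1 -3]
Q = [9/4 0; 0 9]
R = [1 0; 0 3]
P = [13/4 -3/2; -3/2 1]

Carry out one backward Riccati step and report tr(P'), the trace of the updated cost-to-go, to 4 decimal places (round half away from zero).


13.5853

BᵀP = [-6.3750 3.2500; 1.2500 -1.5000]
S = R + BᵀPB = [1 0; 0 3] + [12.8125 -3.3750; -3.3750 3.2500] = [13.8125 -3.3750; -3.3750 6.2500]
BᵀPA = [9.6250 -16.1250; -2.7500 5.7500]
K = S⁻¹·BᵀPA = [0.6789 -1.0859; -0.0734 0.3336]
A−BK = [-0.0550 -0.2952; 0.1009 -0.9133]
AᵀP(A−BK) = [0.5138 -0.8807; -0.8807 1.8215]
P' = Q + AᵀP(A−BK) = [2.7638 -0.8807; -0.8807 10.8215]
tr(P') = 13.5853


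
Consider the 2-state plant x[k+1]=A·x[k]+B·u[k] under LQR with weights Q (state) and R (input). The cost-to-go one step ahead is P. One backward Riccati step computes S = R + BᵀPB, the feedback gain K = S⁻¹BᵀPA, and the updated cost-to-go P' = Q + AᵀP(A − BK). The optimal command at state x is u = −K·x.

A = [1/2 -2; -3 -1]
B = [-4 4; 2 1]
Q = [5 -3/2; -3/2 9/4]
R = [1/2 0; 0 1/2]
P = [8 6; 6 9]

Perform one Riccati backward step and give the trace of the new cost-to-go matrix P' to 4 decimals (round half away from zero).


BᵀP = [-20.0000 -6.0000; 38.0000 33.0000]
S = R + BᵀPB = [1/2 0; 0 1/2] + [68.0000 -86.0000; -86.0000 185.0000] = [68.5000 -86.0000; -86.0000 185.5000]
BᵀPA = [8.0000 46.0000; -80.0000 -109.0000]
K = S⁻¹·BᵀPA = [-1.0161 -0.1584; -0.9023 -0.6610]
A−BK = [0.0451 0.0106; -0.0656 -0.0223]
AᵀP(A−BK) = [0.9428 0.3854; 0.3854 0.2335]
P' = Q + AᵀP(A−BK) = [5.9428 -1.1146; -1.1146 2.4835]
tr(P') = 8.4263

8.4263


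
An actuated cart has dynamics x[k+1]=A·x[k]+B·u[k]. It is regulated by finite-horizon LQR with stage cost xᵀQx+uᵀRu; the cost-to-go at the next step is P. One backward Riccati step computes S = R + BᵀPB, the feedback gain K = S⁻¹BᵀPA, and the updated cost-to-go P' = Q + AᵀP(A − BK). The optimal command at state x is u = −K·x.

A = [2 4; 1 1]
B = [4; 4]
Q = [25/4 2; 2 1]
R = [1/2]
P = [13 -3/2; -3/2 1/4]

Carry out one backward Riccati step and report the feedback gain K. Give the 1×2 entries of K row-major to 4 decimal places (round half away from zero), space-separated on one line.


BᵀP = [46.0000 -5.0000]
S = R + BᵀPB = [1/2] + [164.0000] = [164.5000]
BᵀPA = [87.0000 179.0000]
K = S⁻¹·BᵀPA = [0.5289 1.0881]
A−BK = [-0.1155 -0.3526; -1.1155 -3.3526]
AᵀP(A−BK) = [0.2378 0.5813; 0.5813 1.4719]
P' = Q + AᵀP(A−BK) = [6.4878 2.5813; 2.5813 2.4719]
tr(P') = 8.9597

0.5289 1.0881


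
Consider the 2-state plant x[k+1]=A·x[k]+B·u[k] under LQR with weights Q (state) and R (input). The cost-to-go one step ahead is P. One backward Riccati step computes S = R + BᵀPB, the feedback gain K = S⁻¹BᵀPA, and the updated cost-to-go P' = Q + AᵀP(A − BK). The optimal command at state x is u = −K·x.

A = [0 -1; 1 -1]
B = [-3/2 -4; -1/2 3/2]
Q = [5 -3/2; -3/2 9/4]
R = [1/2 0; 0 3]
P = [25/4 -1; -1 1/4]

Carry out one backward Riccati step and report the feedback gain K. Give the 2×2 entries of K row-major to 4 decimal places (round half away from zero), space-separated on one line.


-0.0514 0.3369 0.0546 0.0820

BᵀP = [-8.8750 1.3750; -26.5000 4.3750]
S = R + BᵀPB = [1/2 0; 0 3] + [12.6250 37.5625; 37.5625 112.5625] = [13.1250 37.5625; 37.5625 115.5625]
BᵀPA = [1.3750 7.5000; 4.3750 22.1250]
K = S⁻¹·BᵀPA = [-0.0514 0.3369; 0.0546 0.0820]
A−BK = [0.1412 -0.1669; 0.8925 -0.9545]
AᵀP(A−BK) = [0.0820 -0.0718; -0.0718 0.1601]
P' = Q + AᵀP(A−BK) = [5.0820 -1.5718; -1.5718 2.4101]
tr(P') = 7.4921


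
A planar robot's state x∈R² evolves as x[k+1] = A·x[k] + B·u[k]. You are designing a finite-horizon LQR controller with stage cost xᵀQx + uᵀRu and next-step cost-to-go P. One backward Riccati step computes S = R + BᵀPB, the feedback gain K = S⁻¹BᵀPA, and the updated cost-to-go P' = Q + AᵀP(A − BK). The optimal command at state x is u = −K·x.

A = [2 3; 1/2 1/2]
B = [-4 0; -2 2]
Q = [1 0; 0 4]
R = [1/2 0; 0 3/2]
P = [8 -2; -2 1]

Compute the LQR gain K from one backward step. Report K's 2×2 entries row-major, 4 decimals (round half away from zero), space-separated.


-0.5076 -0.7670 -0.1651 -0.3266

BᵀP = [-28.0000 6.0000; -4.0000 2.0000]
S = R + BᵀPB = [1/2 0; 0 3/2] + [100.0000 12.0000; 12.0000 4.0000] = [100.5000 12.0000; 12.0000 5.5000]
BᵀPA = [-53.0000 -81.0000; -7.0000 -11.0000]
K = S⁻¹·BᵀPA = [-0.5076 -0.7670; -0.1651 -0.3266]
A−BK = [-0.0306 -0.0679; -0.1850 -0.3807]
AᵀP(A−BK) = [0.1888 0.3142; 0.3142 0.5326]
P' = Q + AᵀP(A−BK) = [1.1888 0.3142; 0.3142 4.5326]
tr(P') = 5.7214


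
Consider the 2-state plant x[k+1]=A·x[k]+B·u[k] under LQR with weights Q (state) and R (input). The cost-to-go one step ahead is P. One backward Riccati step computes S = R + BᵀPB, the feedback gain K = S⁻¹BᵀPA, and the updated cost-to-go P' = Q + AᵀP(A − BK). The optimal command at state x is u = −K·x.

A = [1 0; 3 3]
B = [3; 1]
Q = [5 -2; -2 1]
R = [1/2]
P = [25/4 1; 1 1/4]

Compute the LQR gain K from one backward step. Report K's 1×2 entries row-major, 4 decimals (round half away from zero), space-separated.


BᵀP = [19.7500 3.2500]
S = R + BᵀPB = [1/2] + [62.5000] = [63.0000]
BᵀPA = [29.5000 9.7500]
K = S⁻¹·BᵀPA = [0.4683 0.1548]
A−BK = [-0.4048 -0.4643; 2.5317 2.8452]
AᵀP(A−BK) = [0.6865 0.6845; 0.6845 0.7411]
P' = Q + AᵀP(A−BK) = [5.6865 -1.3155; -1.3155 1.7411]
tr(P') = 7.4276

0.4683 0.1548


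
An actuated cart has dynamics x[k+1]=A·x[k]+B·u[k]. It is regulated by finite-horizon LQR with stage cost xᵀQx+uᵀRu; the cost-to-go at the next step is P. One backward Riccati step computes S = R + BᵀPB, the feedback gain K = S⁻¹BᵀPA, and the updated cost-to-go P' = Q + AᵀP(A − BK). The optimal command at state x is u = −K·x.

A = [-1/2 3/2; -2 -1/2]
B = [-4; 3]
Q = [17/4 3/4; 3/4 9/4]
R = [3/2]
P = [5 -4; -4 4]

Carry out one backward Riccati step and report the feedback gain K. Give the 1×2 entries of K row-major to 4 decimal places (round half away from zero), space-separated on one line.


-0.1874 -0.2904

BᵀP = [-32.0000 28.0000]
S = R + BᵀPB = [3/2] + [212.0000] = [213.5000]
BᵀPA = [-40.0000 -62.0000]
K = S⁻¹·BᵀPA = [-0.1874 -0.2904]
A−BK = [-1.2494 0.3384; -1.4379 0.3712]
AᵀP(A−BK) = [1.7559 -0.3659; -0.3659 0.2453]
P' = Q + AᵀP(A−BK) = [6.0059 0.3841; 0.3841 2.4953]
tr(P') = 8.5012


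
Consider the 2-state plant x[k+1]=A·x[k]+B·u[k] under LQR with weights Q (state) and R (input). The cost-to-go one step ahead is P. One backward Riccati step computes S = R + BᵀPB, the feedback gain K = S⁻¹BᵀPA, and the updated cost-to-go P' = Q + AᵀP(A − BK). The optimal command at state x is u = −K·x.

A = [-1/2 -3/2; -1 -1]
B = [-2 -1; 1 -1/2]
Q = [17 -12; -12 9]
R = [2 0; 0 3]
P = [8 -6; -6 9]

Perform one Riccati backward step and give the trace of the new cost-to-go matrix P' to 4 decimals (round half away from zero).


BᵀP = [-22.0000 21.0000; -5.0000 1.5000]
S = R + BᵀPB = [2 0; 0 3] + [65.0000 11.5000; 11.5000 4.2500] = [67.0000 11.5000; 11.5000 7.2500]
BᵀPA = [-10.0000 12.0000; 1.0000 6.0000]
K = S⁻¹·BᵀPA = [-0.2376 0.0509; 0.5149 0.7468]
A−BK = [-0.4604 -0.6513; -0.5050 -0.6775]
AᵀP(A−BK) = [2.1089 2.7624; 2.7624 3.9081]
P' = Q + AᵀP(A−BK) = [19.1089 -9.2376; -9.2376 12.9081]
tr(P') = 32.0170

32.0170


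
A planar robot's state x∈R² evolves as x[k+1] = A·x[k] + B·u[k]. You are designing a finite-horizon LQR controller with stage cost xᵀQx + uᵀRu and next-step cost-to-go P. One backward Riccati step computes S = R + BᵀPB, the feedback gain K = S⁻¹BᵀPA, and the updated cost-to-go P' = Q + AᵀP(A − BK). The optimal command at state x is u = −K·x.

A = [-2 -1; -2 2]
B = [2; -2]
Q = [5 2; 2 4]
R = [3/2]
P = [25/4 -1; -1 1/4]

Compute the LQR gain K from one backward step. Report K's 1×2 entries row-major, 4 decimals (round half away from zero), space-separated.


-0.6761 -0.5493

BᵀP = [14.5000 -2.5000]
S = R + BᵀPB = [3/2] + [34.0000] = [35.5000]
BᵀPA = [-24.0000 -19.5000]
K = S⁻¹·BᵀPA = [-0.6761 -0.5493]
A−BK = [-0.6479 0.0986; -3.3521 0.9014]
AᵀP(A−BK) = [1.7746 0.3169; 0.3169 0.5387]
P' = Q + AᵀP(A−BK) = [6.7746 2.3169; 2.3169 4.5387]
tr(P') = 11.3134


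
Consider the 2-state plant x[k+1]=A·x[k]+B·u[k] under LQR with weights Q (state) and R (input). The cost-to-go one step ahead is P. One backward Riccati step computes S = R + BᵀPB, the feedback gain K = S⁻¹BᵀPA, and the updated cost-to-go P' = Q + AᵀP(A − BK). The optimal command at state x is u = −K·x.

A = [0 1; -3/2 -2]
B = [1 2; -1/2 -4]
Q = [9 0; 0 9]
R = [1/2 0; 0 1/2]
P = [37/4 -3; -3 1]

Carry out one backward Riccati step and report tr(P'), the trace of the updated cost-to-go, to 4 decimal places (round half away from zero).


BᵀP = [10.7500 -3.5000; 30.5000 -10.0000]
S = R + BᵀPB = [1/2 0; 0 1/2] + [12.5000 35.5000; 35.5000 101.0000] = [13.0000 35.5000; 35.5000 101.5000]
BᵀPA = [5.2500 17.7500; 15.0000 50.5000]
K = S⁻¹·BᵀPA = [0.0063 0.1498; 0.1456 0.4451]
A−BK = [-0.2975 -0.0401; -0.9146 -0.1445]
AᵀP(A−BK) = [0.0332 0.0364; 0.0364 0.1113]
P' = Q + AᵀP(A−BK) = [9.0332 0.0364; 0.0364 9.1113]
tr(P') = 18.1445

18.1445


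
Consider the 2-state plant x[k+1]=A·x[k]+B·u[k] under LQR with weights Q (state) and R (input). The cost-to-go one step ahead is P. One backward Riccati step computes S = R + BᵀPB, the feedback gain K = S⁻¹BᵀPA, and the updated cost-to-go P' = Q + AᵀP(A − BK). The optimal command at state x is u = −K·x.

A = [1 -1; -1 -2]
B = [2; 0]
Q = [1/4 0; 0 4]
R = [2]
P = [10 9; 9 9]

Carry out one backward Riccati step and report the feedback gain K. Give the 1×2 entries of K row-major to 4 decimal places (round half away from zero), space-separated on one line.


BᵀP = [20.0000 18.0000]
S = R + BᵀPB = [2] + [40.0000] = [42.0000]
BᵀPA = [2.0000 -56.0000]
K = S⁻¹·BᵀPA = [0.0476 -1.3333]
A−BK = [0.9048 1.6667; -1.0000 -2.0000]
AᵀP(A−BK) = [0.9048 1.6667; 1.6667 7.3333]
P' = Q + AᵀP(A−BK) = [1.1548 1.6667; 1.6667 11.3333]
tr(P') = 12.4881

0.0476 -1.3333


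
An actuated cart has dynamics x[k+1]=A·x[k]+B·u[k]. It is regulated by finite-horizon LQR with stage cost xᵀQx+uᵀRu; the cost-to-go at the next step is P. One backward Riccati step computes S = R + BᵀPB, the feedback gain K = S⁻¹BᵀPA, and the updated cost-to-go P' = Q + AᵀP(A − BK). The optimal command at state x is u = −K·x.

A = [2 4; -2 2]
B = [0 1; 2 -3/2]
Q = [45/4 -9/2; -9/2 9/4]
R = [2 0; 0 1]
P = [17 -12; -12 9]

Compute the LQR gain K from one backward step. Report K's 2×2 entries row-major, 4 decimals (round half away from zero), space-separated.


BᵀP = [-24.0000 18.0000; 35.0000 -25.5000]
S = R + BᵀPB = [2 0; 0 1] + [36.0000 -51.0000; -51.0000 73.2500] = [38.0000 -51.0000; -51.0000 74.2500]
BᵀPA = [-84.0000 -60.0000; 121.0000 89.0000]
K = S⁻¹·BᵀPA = [-0.2993 0.3810; 1.4240 1.4603]
A−BK = [0.5760 2.5397; 0.7347 3.4286]
AᵀP(A−BK) = [2.5488 3.3016; 3.3016 8.8889]
P' = Q + AᵀP(A−BK) = [13.7988 -1.1984; -1.1984 11.1389]
tr(P') = 24.9376

-0.2993 0.3810 1.4240 1.4603


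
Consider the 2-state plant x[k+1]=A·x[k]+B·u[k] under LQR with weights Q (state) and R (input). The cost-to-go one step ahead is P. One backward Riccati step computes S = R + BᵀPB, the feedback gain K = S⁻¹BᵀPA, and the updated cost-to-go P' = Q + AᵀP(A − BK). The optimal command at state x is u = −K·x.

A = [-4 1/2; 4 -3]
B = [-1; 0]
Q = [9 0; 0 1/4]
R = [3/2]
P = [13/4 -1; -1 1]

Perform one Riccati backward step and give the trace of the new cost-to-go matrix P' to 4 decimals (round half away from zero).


56.7171

BᵀP = [-3.2500 1.0000]
S = R + BᵀPB = [3/2] + [3.2500] = [4.7500]
BᵀPA = [17.0000 -4.6250]
K = S⁻¹·BᵀPA = [3.5789 -0.9737]
A−BK = [-0.4211 -0.4737; 4.0000 -3.0000]
AᵀP(A−BK) = [39.1579 -15.9474; -15.9474 8.3092]
P' = Q + AᵀP(A−BK) = [48.1579 -15.9474; -15.9474 8.5592]
tr(P') = 56.7171


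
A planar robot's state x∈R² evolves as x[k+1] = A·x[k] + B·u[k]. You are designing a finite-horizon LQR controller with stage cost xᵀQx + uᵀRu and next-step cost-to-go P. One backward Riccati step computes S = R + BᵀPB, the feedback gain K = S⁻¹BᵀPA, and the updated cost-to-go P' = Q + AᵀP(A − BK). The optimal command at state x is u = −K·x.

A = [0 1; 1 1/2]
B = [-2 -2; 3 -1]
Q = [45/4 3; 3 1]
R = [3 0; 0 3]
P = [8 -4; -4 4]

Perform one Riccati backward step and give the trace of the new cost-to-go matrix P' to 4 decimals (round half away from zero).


13.1057

BᵀP = [-28.0000 20.0000; -12.0000 4.0000]
S = R + BᵀPB = [3 0; 0 3] + [116.0000 36.0000; 36.0000 20.0000] = [119.0000 36.0000; 36.0000 23.0000]
BᵀPA = [20.0000 -18.0000; 4.0000 -10.0000]
K = S⁻¹·BᵀPA = [0.2193 -0.0375; -0.1693 -0.3761]
A−BK = [0.0999 0.1728; 0.1728 0.2363]
AᵀP(A−BK) = [0.2915 0.2540; 0.2540 0.5642]
P' = Q + AᵀP(A−BK) = [11.5415 3.2540; 3.2540 1.5642]
tr(P') = 13.1057


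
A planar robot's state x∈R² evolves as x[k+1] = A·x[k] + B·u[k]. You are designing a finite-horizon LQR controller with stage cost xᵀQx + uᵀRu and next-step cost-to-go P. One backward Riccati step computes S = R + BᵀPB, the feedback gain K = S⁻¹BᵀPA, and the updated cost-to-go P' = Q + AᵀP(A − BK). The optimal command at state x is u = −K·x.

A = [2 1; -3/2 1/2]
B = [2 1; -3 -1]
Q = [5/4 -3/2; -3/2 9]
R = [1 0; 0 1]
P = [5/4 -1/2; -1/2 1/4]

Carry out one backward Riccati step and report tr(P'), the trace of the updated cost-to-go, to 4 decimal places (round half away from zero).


10.9099

BᵀP = [4.0000 -1.7500; 1.7500 -0.7500]
S = R + BᵀPB = [1 0; 0 1] + [13.2500 5.7500; 5.7500 2.5000] = [14.2500 5.7500; 5.7500 3.5000]
BᵀPA = [10.6250 3.1250; 4.6250 1.3750]
K = S⁻¹·BᵀPA = [0.6301 0.1803; 0.2862 0.0967]
A−BK = [0.4535 0.5428; 0.6766 1.1375]
AᵀP(A−BK) = [0.5437 0.1998; 0.1998 0.1162]
P' = Q + AᵀP(A−BK) = [1.7937 -1.3002; -1.3002 9.1162]
tr(P') = 10.9099


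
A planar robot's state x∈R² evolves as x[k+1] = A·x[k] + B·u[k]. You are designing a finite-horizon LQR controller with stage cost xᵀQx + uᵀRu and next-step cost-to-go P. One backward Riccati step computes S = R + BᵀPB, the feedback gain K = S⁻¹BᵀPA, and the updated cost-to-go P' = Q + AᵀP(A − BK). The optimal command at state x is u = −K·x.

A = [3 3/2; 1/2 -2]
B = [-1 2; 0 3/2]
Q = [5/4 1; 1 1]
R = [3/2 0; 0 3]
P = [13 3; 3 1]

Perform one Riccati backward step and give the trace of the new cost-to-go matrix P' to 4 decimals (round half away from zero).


BᵀP = [-13.0000 -3.0000; 30.5000 7.5000]
S = R + BᵀPB = [3/2 0; 0 3] + [13.0000 -30.5000; -30.5000 72.2500] = [14.5000 -30.5000; -30.5000 75.2500]
BᵀPA = [-40.5000 -13.5000; 95.2500 30.7500]
K = S⁻¹·BᵀPA = [-0.8858 -0.4848; 0.9068 0.2121]
A−BK = [0.3007 0.5909; -0.8601 -2.3182]
AᵀP(A−BK) = [4.0070 1.9091; 1.9091 2.1818]
P' = Q + AᵀP(A−BK) = [5.2570 2.9091; 2.9091 3.1818]
tr(P') = 8.4388

8.4388


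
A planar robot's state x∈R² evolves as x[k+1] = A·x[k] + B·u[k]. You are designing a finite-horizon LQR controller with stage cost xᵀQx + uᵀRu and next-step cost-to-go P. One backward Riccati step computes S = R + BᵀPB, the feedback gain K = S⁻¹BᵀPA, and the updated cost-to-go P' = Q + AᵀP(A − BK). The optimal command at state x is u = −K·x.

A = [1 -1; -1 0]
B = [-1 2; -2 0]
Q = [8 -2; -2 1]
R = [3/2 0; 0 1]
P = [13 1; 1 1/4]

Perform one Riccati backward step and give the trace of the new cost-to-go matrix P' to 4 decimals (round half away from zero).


9.5927

BᵀP = [-15.0000 -1.5000; 26.0000 2.0000]
S = R + BᵀPB = [3/2 0; 0 1] + [18.0000 -30.0000; -30.0000 52.0000] = [19.5000 -30.0000; -30.0000 53.0000]
BᵀPA = [-13.5000 15.0000; 24.0000 -26.0000]
K = S⁻¹·BᵀPA = [0.0337 0.1124; 0.4719 -0.4270]
A−BK = [0.0899 -0.0337; -0.9326 0.2247]
AᵀP(A−BK) = [0.3792 -0.2360; -0.2360 0.2135]
P' = Q + AᵀP(A−BK) = [8.3792 -2.2360; -2.2360 1.2135]
tr(P') = 9.5927


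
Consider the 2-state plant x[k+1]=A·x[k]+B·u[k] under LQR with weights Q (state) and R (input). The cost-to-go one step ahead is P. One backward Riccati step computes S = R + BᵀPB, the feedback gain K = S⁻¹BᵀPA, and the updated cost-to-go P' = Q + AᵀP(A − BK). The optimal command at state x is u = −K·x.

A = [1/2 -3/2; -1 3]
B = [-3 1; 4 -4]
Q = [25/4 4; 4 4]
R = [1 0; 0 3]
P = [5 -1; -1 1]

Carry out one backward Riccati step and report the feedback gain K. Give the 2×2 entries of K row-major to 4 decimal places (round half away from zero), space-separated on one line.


BᵀP = [-19.0000 7.0000; 9.0000 -5.0000]
S = R + BᵀPB = [1 0; 0 3] + [85.0000 -47.0000; -47.0000 29.0000] = [86.0000 -47.0000; -47.0000 32.0000]
BᵀPA = [-16.5000 49.5000; 9.5000 -28.5000]
K = S⁻¹·BᵀPA = [-0.1501 0.4503; 0.0764 -0.2293]
A−BK = [-0.0267 0.0801; -0.0939 0.2818]
AᵀP(A−BK) = [0.0474 -0.1423; -0.1423 0.4268]
P' = Q + AᵀP(A−BK) = [6.2974 3.8577; 3.8577 4.4268]
tr(P') = 10.7242

-0.1501 0.4503 0.0764 -0.2293


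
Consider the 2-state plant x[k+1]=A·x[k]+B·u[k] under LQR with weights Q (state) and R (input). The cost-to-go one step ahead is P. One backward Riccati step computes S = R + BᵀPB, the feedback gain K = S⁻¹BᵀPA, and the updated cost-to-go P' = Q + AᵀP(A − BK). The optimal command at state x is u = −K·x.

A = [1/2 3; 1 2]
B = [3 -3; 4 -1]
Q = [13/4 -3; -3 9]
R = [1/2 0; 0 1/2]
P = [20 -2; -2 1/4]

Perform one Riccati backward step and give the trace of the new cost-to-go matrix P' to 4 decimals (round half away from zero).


12.5336

BᵀP = [52.0000 -5.0000; -58.0000 5.7500]
S = R + BᵀPB = [1/2 0; 0 1/2] + [136.0000 -151.0000; -151.0000 168.2500] = [136.5000 -151.0000; -151.0000 168.7500]
BᵀPA = [21.0000 146.0000; -23.2500 -162.5000]
K = S⁻¹·BᵀPA = [0.1414 0.4285; -0.0112 -0.5795]
A−BK = [0.0420 -0.0241; 0.4231 -0.2935]
AᵀP(A−BK) = [0.0190 0.0273; 0.0273 0.2646]
P' = Q + AᵀP(A−BK) = [3.2690 -2.9727; -2.9727 9.2646]
tr(P') = 12.5336


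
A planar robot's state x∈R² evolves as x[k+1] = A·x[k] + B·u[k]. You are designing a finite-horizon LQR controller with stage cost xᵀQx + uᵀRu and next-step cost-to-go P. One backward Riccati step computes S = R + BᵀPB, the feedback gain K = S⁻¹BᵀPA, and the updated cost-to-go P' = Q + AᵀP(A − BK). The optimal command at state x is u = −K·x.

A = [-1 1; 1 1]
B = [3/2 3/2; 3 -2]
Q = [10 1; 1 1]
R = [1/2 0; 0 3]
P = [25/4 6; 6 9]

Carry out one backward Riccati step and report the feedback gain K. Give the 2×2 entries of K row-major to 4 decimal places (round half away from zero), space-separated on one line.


-0.0314 0.4525 -0.4305 0.1392

BᵀP = [27.3750 36.0000; -2.6250 -9.0000]
S = R + BᵀPB = [1/2 0; 0 3] + [149.0625 -30.9375; -30.9375 14.0625] = [149.5625 -30.9375; -30.9375 17.0625]
BᵀPA = [8.6250 63.3750; -6.3750 -11.6250]
K = S⁻¹·BᵀPA = [-0.0314 0.4525; -0.4305 0.1392]
A−BK = [-0.3071 0.1124; 0.2331 -0.0792]
AᵀP(A−BK) = [0.7760 -0.2657; -0.2657 0.1891]
P' = Q + AᵀP(A−BK) = [10.7760 0.7343; 0.7343 1.1891]
tr(P') = 11.9651


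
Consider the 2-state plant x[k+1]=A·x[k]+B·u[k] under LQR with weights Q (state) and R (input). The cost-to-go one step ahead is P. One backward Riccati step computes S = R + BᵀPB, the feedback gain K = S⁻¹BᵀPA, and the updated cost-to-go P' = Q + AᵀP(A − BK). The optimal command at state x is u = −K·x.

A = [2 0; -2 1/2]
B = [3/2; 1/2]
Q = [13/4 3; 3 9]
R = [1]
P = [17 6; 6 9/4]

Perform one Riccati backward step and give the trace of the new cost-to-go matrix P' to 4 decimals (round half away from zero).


BᵀP = [28.5000 10.1250]
S = R + BᵀPB = [1] + [47.8125] = [48.8125]
BᵀPA = [36.7500 5.0625]
K = S⁻¹·BᵀPA = [0.7529 0.1037]
A−BK = [0.8707 -0.1556; -2.3764 0.4481]
AᵀP(A−BK) = [1.3316 -0.0615; -0.0615 0.0375]
P' = Q + AᵀP(A−BK) = [4.5816 2.9385; 2.9385 9.0375]
tr(P') = 13.6191

13.6191


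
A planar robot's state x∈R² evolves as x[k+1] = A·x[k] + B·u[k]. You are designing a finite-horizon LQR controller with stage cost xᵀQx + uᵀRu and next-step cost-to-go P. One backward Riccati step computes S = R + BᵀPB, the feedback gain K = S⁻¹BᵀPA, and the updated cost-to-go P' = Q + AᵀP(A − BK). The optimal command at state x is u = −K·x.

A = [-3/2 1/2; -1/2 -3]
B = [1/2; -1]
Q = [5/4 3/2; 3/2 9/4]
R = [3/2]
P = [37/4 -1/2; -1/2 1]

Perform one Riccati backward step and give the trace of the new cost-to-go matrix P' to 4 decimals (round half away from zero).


19.7353

BᵀP = [5.1250 -1.2500]
S = R + BᵀPB = [3/2] + [3.8125] = [5.3125]
BᵀPA = [-7.0625 6.3125]
K = S⁻¹·BᵀPA = [-1.3294 1.1882]
A−BK = [-0.8353 -0.0941; -1.8294 -1.8118]
AᵀP(A−BK) = [10.9235 0.8294; 0.8294 5.3118]
P' = Q + AᵀP(A−BK) = [12.1735 2.3294; 2.3294 7.5618]
tr(P') = 19.7353


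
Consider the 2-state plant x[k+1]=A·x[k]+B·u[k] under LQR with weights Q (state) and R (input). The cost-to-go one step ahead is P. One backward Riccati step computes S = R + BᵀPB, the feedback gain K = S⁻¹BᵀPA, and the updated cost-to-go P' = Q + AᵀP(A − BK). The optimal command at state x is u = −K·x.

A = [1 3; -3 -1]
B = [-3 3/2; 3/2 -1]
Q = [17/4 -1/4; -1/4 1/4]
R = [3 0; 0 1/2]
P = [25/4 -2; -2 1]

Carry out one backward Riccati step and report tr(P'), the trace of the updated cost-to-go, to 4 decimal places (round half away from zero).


7.4600

BᵀP = [-21.7500 7.5000; 11.3750 -4.0000]
S = R + BᵀPB = [3 0; 0 1/2] + [76.5000 -40.1250; -40.1250 21.0625] = [79.5000 -40.1250; -40.1250 21.5625]
BᵀPA = [-44.2500 -72.7500; 23.3750 38.1250]
K = S⁻¹·BᵀPA = [-0.1556 -0.3734; 0.7944 1.0733]
A−BK = [-0.6586 0.2699; -1.9721 0.6334]
AᵀP(A−BK) = [1.7931 0.1395; 0.1395 1.1669]
P' = Q + AᵀP(A−BK) = [6.0431 -0.1105; -0.1105 1.4169]
tr(P') = 7.4600


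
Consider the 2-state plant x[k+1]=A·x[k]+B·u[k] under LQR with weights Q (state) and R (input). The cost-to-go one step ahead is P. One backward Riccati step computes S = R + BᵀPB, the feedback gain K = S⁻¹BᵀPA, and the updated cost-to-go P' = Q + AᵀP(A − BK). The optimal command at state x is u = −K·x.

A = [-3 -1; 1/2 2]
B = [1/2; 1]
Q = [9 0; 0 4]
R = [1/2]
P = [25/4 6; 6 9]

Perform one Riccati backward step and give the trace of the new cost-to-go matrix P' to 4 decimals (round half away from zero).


BᵀP = [9.1250 12.0000]
S = R + BᵀPB = [1/2] + [16.5625] = [17.0625]
BᵀPA = [-21.3750 14.8750]
K = S⁻¹·BᵀPA = [-1.2527 0.8718]
A−BK = [-2.3736 -1.4359; 1.7527 1.1282]
AᵀP(A−BK) = [13.7225 7.3846; 7.3846 5.2821]
P' = Q + AᵀP(A−BK) = [22.7225 7.3846; 7.3846 9.2821]
tr(P') = 32.0046

32.0046


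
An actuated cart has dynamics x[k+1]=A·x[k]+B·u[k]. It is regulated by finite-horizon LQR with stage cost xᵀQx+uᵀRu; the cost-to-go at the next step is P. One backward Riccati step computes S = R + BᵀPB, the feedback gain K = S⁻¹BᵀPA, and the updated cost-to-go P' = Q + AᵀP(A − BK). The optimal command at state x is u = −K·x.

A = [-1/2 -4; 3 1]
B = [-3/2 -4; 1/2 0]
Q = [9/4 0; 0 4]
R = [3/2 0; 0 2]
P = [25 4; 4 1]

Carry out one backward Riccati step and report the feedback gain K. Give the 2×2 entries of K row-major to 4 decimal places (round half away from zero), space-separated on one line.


0.2953 0.4662 -0.0993 0.7905

BᵀP = [-35.5000 -5.5000; -100.0000 -16.0000]
S = R + BᵀPB = [3/2 0; 0 2] + [50.5000 142.0000; 142.0000 400.0000] = [52.0000 142.0000; 142.0000 402.0000]
BᵀPA = [1.2500 136.5000; 2.0000 384.0000]
K = S⁻¹·BᵀPA = [0.2953 0.4662; -0.0993 0.7905]
A−BK = [-0.4544 -0.1385; 2.8524 0.7669]
AᵀP(A−BK) = [3.0796 0.8361; 0.8361 1.7939]
P' = Q + AᵀP(A−BK) = [5.3296 0.8361; 0.8361 5.7939]
tr(P') = 11.1235


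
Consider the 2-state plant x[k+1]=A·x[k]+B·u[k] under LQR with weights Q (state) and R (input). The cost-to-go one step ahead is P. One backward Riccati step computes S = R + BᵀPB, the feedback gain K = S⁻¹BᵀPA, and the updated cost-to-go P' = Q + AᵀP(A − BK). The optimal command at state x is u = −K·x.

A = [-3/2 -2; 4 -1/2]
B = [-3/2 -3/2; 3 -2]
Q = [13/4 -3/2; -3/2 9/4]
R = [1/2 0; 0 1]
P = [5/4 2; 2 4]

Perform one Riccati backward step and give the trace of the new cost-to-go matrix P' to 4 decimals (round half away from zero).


6.7908

BᵀP = [4.1250 9.0000; -5.8750 -11.0000]
S = R + BᵀPB = [1/2 0; 0 1] + [20.8125 -24.1875; -24.1875 30.8125] = [21.3125 -24.1875; -24.1875 31.8125]
BᵀPA = [29.8125 -12.7500; -35.1875 17.2500]
K = S⁻¹·BᵀPA = [1.0467 0.1250; -0.3103 0.6373]
A−BK = [-0.3953 -0.8565; 0.2393 0.3995]
AᵀP(A−BK) = [0.6901 -0.0524; -0.0524 0.6007]
P' = Q + AᵀP(A−BK) = [3.9401 -1.5524; -1.5524 2.8507]
tr(P') = 6.7908


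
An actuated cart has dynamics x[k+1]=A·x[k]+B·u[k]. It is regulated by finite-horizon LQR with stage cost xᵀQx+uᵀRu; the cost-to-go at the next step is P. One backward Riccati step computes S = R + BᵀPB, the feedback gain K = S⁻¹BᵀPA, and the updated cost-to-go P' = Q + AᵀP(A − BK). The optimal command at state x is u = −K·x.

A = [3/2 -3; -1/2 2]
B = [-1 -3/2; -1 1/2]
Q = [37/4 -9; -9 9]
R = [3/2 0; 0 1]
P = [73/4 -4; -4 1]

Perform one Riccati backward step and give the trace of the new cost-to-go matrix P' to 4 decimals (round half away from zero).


BᵀP = [-14.2500 3.0000; -29.3750 6.5000]
S = R + BᵀPB = [3/2 0; 0 1] + [11.2500 22.8750; 22.8750 47.3125] = [12.7500 22.8750; 22.8750 48.3125]
BᵀPA = [-22.8750 48.7500; -47.3125 101.1250]
K = S⁻¹·BᵀPA = [-0.2467 0.4530; -0.8625 1.8787]
A−BK = [-0.0404 0.2710; -0.3155 1.5137]
AᵀP(A−BK) = [0.8625 -1.8787; -1.8787 4.1871]
P' = Q + AᵀP(A−BK) = [10.1125 -10.8787; -10.8787 13.1871]
tr(P') = 23.2995

23.2995


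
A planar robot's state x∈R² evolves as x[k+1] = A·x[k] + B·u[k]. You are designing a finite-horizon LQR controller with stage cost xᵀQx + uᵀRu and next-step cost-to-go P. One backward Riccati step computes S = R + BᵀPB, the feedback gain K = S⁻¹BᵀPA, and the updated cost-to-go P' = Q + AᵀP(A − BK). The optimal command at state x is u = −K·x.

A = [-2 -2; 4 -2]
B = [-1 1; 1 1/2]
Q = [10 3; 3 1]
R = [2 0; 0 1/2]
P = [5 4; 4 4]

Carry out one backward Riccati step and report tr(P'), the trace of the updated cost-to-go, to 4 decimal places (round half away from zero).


BᵀP = [-1.0000 0.0000; 7.0000 6.0000]
S = R + BᵀPB = [2 0; 0 1/2] + [1.0000 -1.0000; -1.0000 10.0000] = [3.0000 -1.0000; -1.0000 10.5000]
BᵀPA = [2.0000 2.0000; 10.0000 -26.0000]
K = S⁻¹·BᵀPA = [1.0164 -0.1639; 1.0492 -2.4918]
A−BK = [-2.0328 0.3279; 2.4590 -0.5902]
AᵀP(A−BK) = [7.4754 -2.7541; -2.7541 3.5410]
P' = Q + AᵀP(A−BK) = [17.4754 0.2459; 0.2459 4.5410]
tr(P') = 22.0164

22.0164


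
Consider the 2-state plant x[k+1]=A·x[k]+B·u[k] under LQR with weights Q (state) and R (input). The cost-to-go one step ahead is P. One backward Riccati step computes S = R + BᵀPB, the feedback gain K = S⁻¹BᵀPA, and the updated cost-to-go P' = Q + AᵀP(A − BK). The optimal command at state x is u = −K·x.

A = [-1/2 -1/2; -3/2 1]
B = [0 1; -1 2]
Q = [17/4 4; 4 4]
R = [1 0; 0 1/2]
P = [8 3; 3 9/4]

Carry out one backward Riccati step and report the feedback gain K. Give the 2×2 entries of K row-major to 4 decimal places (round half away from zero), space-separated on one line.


0.1751 -0.4637 -0.5741 -0.1009

BᵀP = [-3.0000 -2.2500; 14.0000 7.5000]
S = R + BᵀPB = [1 0; 0 1/2] + [2.2500 -7.5000; -7.5000 29.0000] = [3.2500 -7.5000; -7.5000 29.5000]
BᵀPA = [4.8750 -0.7500; -18.2500 0.5000]
K = S⁻¹·BᵀPA = [0.1751 -0.4637; -0.5741 -0.1009]
A−BK = [0.0741 -0.3991; -0.1767 0.7382]
AᵀP(A−BK) = [0.2311 -0.2066; -0.2066 0.9527]
P' = Q + AᵀP(A−BK) = [4.4811 3.7934; 3.7934 4.9527]
tr(P') = 9.4338


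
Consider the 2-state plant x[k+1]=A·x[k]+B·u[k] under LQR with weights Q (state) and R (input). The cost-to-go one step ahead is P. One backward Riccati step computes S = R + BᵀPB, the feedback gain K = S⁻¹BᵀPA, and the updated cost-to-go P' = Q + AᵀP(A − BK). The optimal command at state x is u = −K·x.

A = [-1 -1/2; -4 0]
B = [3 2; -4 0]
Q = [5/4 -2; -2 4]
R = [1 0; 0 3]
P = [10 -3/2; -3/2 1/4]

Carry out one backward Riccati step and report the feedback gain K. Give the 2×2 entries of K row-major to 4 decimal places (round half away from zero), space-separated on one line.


BᵀP = [36.0000 -5.5000; 20.0000 -3.0000]
S = R + BᵀPB = [1 0; 0 3] + [130.0000 72.0000; 72.0000 40.0000] = [131.0000 72.0000; 72.0000 43.0000]
BᵀPA = [-14.0000 -18.0000; -8.0000 -10.0000]
K = S⁻¹·BᵀPA = [-0.0579 -0.1203; -0.0891 -0.0312]
A−BK = [-0.6481 -0.0768; -4.2316 -0.4811]
AᵀP(A−BK) = [0.4766 0.0668; 0.0668 0.0234]
P' = Q + AᵀP(A−BK) = [1.7266 -1.9332; -1.9332 4.0234]
tr(P') = 5.7500

-0.0579 -0.1203 -0.0891 -0.0312


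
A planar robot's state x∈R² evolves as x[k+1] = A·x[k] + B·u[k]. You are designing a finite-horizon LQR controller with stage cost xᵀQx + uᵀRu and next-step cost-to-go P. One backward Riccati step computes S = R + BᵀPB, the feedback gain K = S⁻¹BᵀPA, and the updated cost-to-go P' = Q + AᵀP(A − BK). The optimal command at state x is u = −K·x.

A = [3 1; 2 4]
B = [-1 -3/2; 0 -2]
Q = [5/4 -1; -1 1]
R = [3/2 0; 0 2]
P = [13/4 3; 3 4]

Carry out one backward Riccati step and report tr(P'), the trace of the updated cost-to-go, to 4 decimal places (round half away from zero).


BᵀP = [-3.2500 -3.0000; -10.8750 -12.5000]
S = R + BᵀPB = [3/2 0; 0 2] + [3.2500 10.8750; 10.8750 41.3125] = [4.7500 10.8750; 10.8750 43.3125]
BᵀPA = [-15.7500 -15.2500; -57.6250 -60.8750]
K = S⁻¹·BᵀPA = [-0.6345 0.0171; -1.1711 -1.4098]
A−BK = [0.6088 -1.0975; -0.3423 1.1804]
AᵀP(A−BK) = [3.7699 2.7810; 2.7810 5.6906]
P' = Q + AᵀP(A−BK) = [5.0199 1.7810; 1.7810 6.6906]
tr(P') = 11.7105

11.7105


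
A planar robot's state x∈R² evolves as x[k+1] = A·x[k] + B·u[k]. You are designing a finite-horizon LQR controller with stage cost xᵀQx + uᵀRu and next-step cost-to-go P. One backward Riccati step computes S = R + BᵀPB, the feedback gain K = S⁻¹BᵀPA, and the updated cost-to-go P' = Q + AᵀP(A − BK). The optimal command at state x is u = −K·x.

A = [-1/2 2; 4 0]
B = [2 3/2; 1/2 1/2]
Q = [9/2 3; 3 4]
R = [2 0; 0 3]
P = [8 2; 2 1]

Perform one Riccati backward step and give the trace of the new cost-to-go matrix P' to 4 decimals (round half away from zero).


BᵀP = [17.0000 4.5000; 13.0000 3.5000]
S = R + BᵀPB = [2 0; 0 3] + [36.2500 27.7500; 27.7500 21.2500] = [38.2500 27.7500; 27.7500 24.2500]
BᵀPA = [9.5000 34.0000; 7.5000 26.0000]
K = S⁻¹·BᵀPA = [0.1413 0.6540; 0.1476 0.3238]
A−BK = [-1.0040 0.2063; 3.8556 -0.4889]
AᵀP(A−BK) = [7.5508 -0.6413; -0.6413 1.3460]
P' = Q + AᵀP(A−BK) = [12.0508 2.3587; 2.3587 5.3460]
tr(P') = 17.3968

17.3968


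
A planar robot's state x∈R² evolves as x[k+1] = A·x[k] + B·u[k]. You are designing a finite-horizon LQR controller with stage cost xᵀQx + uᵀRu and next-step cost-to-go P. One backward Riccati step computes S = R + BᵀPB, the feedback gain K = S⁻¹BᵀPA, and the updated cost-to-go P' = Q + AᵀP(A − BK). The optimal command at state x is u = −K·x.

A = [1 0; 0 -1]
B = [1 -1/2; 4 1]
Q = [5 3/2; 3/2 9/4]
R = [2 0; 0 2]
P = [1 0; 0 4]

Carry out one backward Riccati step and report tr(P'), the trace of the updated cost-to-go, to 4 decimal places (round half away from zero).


BᵀP = [1.0000 16.0000; -0.5000 4.0000]
S = R + BᵀPB = [2 0; 0 2] + [65.0000 15.5000; 15.5000 4.2500] = [67.0000 15.5000; 15.5000 6.2500]
BᵀPA = [1.0000 -16.0000; -0.5000 -4.0000]
K = S⁻¹·BᵀPA = [0.0784 -0.2129; -0.2745 -0.1120]
A−BK = [0.7843 0.1569; -0.0392 -0.0364]
AᵀP(A−BK) = [0.7843 0.1569; 0.1569 0.1457]
P' = Q + AᵀP(A−BK) = [5.7843 1.6569; 1.6569 2.3957]
tr(P') = 8.1800

8.1800


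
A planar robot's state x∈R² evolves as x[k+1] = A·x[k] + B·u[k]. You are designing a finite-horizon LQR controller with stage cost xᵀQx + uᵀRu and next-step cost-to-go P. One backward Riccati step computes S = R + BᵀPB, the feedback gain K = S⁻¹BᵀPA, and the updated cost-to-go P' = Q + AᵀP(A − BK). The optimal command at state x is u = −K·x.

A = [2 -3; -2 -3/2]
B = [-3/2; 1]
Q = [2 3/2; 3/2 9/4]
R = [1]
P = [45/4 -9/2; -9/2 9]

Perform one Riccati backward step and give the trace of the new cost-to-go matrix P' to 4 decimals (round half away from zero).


BᵀP = [-21.3750 15.7500]
S = R + BᵀPB = [1] + [47.8125] = [48.8125]
BᵀPA = [-74.2500 40.5000]
K = S⁻¹·BᵀPA = [-1.5211 0.8297]
A−BK = [-0.2817 -1.7554; -0.4789 -2.3297]
AᵀP(A−BK) = [4.0563 7.6056; 7.6056 47.3969]
P' = Q + AᵀP(A−BK) = [6.0563 9.1056; 9.1056 49.6469]
tr(P') = 55.7033

55.7033


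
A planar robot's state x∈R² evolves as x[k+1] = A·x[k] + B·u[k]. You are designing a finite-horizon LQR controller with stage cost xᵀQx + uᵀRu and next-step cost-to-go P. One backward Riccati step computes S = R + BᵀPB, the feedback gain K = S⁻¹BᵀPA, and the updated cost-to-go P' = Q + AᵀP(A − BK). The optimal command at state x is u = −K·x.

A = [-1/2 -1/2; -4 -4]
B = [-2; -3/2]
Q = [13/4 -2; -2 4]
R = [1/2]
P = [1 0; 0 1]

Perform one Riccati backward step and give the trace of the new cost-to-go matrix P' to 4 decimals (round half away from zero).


25.2315

BᵀP = [-2.0000 -1.5000]
S = R + BᵀPB = [1/2] + [6.2500] = [6.7500]
BᵀPA = [7.0000 7.0000]
K = S⁻¹·BᵀPA = [1.0370 1.0370]
A−BK = [1.5741 1.5741; -2.4444 -2.4444]
AᵀP(A−BK) = [8.9907 8.9907; 8.9907 8.9907]
P' = Q + AᵀP(A−BK) = [12.2407 6.9907; 6.9907 12.9907]
tr(P') = 25.2315


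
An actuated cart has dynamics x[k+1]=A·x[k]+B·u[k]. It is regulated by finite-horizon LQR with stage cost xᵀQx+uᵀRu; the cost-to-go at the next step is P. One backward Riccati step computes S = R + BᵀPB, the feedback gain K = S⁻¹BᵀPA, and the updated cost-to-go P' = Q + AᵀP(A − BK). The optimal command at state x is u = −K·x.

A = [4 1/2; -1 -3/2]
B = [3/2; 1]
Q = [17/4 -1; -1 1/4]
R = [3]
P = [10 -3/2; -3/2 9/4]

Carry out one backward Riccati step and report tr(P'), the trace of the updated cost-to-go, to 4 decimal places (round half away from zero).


61.1835

BᵀP = [13.5000 0.0000]
S = R + BᵀPB = [3] + [20.2500] = [23.2500]
BᵀPA = [54.0000 6.7500]
K = S⁻¹·BᵀPA = [2.3226 0.2903]
A−BK = [0.5161 0.0645; -3.3226 -1.7903]
AᵀP(A−BK) = [48.8306 17.4476; 17.4476 7.8528]
P' = Q + AᵀP(A−BK) = [53.0806 16.4476; 16.4476 8.1028]
tr(P') = 61.1835


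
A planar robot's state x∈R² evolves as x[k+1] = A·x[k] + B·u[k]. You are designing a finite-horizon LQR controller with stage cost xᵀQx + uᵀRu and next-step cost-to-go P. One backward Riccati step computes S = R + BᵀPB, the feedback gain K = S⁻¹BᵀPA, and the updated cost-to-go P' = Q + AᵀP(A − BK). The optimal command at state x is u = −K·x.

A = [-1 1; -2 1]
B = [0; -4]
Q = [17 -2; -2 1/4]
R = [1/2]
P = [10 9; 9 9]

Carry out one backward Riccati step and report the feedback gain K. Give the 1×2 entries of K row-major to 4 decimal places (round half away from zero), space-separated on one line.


BᵀP = [-36.0000 -36.0000]
S = R + BᵀPB = [1/2] + [144.0000] = [144.5000]
BᵀPA = [108.0000 -72.0000]
K = S⁻¹·BᵀPA = [0.7474 -0.4983]
A−BK = [-1.0000 1.0000; 0.9896 -0.9931]
AᵀP(A−BK) = [1.2803 -1.1869; -1.1869 1.1246]
P' = Q + AᵀP(A−BK) = [18.2803 -3.1869; -3.1869 1.3746]
tr(P') = 19.6548

0.7474 -0.4983


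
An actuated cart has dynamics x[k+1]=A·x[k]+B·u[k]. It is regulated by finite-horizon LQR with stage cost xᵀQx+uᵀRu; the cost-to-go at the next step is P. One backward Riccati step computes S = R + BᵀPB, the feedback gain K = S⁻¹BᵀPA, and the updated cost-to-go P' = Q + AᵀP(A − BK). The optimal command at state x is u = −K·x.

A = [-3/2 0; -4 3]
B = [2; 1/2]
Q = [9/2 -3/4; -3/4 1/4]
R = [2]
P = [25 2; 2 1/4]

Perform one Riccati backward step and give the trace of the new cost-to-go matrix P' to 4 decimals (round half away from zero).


BᵀP = [51.0000 4.1250]
S = R + BᵀPB = [2] + [104.0625] = [106.0625]
BᵀPA = [-93.0000 12.3750]
K = S⁻¹·BᵀPA = [-0.8768 0.1167]
A−BK = [0.2537 -0.2334; -3.5616 2.9417]
AᵀP(A−BK) = [2.7037 -1.1491; -1.1491 0.8061]
P' = Q + AᵀP(A−BK) = [7.2037 -1.8991; -1.8991 1.0561]
tr(P') = 8.2599

8.2599


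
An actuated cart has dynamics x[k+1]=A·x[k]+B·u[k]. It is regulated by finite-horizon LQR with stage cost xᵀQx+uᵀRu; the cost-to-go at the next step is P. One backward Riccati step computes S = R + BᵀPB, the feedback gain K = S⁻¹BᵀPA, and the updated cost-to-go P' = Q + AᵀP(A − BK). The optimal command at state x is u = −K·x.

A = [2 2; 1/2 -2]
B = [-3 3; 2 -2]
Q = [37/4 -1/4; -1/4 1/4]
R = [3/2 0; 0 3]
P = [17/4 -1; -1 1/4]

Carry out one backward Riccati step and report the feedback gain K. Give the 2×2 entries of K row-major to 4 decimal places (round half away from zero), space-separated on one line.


-0.3541 -0.4657 0.1770 0.2329

BᵀP = [-14.7500 3.5000; 14.7500 -3.5000]
S = R + BᵀPB = [3/2 0; 0 3] + [51.2500 -51.2500; -51.2500 51.2500] = [52.7500 -51.2500; -51.2500 54.2500]
BᵀPA = [-27.7500 -36.5000; 27.7500 36.5000]
K = S⁻¹·BᵀPA = [-0.3541 -0.4657; 0.1770 0.2329]
A−BK = [0.4067 -0.0957; 1.5622 -0.6029]
AᵀP(A−BK) = [0.3245 0.3648; 0.3648 0.5024]
P' = Q + AᵀP(A−BK) = [9.5745 0.1148; 0.1148 0.7524]
tr(P') = 10.3269


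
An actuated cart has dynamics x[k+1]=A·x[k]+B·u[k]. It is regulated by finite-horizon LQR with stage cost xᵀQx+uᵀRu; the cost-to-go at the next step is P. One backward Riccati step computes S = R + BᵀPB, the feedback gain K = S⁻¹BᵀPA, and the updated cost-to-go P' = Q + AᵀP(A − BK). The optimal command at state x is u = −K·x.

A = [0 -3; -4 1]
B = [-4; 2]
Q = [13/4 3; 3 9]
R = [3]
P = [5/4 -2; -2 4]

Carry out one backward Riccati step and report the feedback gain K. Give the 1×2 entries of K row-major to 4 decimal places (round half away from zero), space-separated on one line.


BᵀP = [-9.0000 16.0000]
S = R + BᵀPB = [3] + [68.0000] = [71.0000]
BᵀPA = [-64.0000 43.0000]
K = S⁻¹·BᵀPA = [-0.9014 0.6056]
A−BK = [-3.6056 -0.5775; -2.1972 -0.2113]
AᵀP(A−BK) = [6.3099 -1.2394; -1.2394 1.2077]
P' = Q + AᵀP(A−BK) = [9.5599 1.7606; 1.7606 10.2077]
tr(P') = 19.7676

-0.9014 0.6056


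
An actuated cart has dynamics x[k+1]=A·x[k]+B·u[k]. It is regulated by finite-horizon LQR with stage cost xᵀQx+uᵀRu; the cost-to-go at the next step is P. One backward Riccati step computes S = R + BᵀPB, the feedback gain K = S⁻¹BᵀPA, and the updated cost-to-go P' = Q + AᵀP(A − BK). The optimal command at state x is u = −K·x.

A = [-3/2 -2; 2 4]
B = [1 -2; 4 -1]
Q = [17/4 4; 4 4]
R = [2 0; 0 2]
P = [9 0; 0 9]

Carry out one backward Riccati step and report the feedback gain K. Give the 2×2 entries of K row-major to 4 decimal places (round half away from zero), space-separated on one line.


0.7406 1.3555 1.0423 1.5573

BᵀP = [9.0000 36.0000; -18.0000 -9.0000]
S = R + BᵀPB = [2 0; 0 2] + [153.0000 -54.0000; -54.0000 45.0000] = [155.0000 -54.0000; -54.0000 47.0000]
BᵀPA = [58.5000 126.0000; 9.0000 0.0000]
K = S⁻¹·BᵀPA = [0.7406 1.3555; 1.0423 1.5573]
A−BK = [-0.1559 -0.2408; 0.0801 0.1355]
AᵀP(A−BK) = [3.5462 5.6896; 5.6896 9.2122]
P' = Q + AᵀP(A−BK) = [7.7962 9.6896; 9.6896 13.2122]
tr(P') = 21.0084


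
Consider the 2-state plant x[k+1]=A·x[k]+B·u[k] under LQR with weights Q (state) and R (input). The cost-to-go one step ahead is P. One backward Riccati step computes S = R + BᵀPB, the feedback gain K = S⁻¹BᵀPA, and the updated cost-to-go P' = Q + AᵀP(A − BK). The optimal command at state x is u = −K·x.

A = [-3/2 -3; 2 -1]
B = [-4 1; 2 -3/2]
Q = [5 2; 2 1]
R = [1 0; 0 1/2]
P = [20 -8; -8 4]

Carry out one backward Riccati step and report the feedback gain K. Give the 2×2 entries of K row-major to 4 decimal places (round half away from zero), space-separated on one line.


0.2364 0.8790 -0.7313 1.0305

BᵀP = [-96.0000 40.0000; 32.0000 -14.0000]
S = R + BᵀPB = [1 0; 0 1/2] + [464.0000 -156.0000; -156.0000 53.0000] = [465.0000 -156.0000; -156.0000 53.5000]
BᵀPA = [224.0000 248.0000; -76.0000 -82.0000]
K = S⁻¹·BᵀPA = [0.2364 0.8790; -0.7313 1.0305]
A−BK = [0.1768 -0.5143; 0.4303 -1.2124]
AᵀP(A−BK) = [0.4718 -0.5891; -0.5891 2.4968]
P' = Q + AᵀP(A−BK) = [5.4718 1.4109; 1.4109 3.4968]
tr(P') = 8.9686
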